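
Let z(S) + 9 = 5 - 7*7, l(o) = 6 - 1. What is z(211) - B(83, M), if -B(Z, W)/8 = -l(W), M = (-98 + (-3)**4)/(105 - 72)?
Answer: -93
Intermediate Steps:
l(o) = 5
z(S) = -53 (z(S) = -9 + (5 - 7*7) = -9 + (5 - 49) = -9 - 44 = -53)
M = -17/33 (M = (-98 + 81)/33 = -17*1/33 = -17/33 ≈ -0.51515)
B(Z, W) = 40 (B(Z, W) = -(-8)*5 = -8*(-5) = 40)
z(211) - B(83, M) = -53 - 1*40 = -53 - 40 = -93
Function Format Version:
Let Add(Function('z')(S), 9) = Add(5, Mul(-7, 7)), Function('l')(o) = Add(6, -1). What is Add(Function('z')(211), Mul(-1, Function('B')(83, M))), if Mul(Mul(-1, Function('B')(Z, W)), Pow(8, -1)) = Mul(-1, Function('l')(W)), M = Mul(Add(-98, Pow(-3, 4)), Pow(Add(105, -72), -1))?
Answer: -93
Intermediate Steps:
Function('l')(o) = 5
Function('z')(S) = -53 (Function('z')(S) = Add(-9, Add(5, Mul(-7, 7))) = Add(-9, Add(5, -49)) = Add(-9, -44) = -53)
M = Rational(-17, 33) (M = Mul(Add(-98, 81), Pow(33, -1)) = Mul(-17, Rational(1, 33)) = Rational(-17, 33) ≈ -0.51515)
Function('B')(Z, W) = 40 (Function('B')(Z, W) = Mul(-8, Mul(-1, 5)) = Mul(-8, -5) = 40)
Add(Function('z')(211), Mul(-1, Function('B')(83, M))) = Add(-53, Mul(-1, 40)) = Add(-53, -40) = -93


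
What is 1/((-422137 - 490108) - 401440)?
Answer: -1/1313685 ≈ -7.6122e-7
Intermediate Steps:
1/((-422137 - 490108) - 401440) = 1/(-912245 - 401440) = 1/(-1313685) = -1/1313685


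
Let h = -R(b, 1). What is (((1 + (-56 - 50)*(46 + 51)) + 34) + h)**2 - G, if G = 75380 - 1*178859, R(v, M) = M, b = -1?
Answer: 105124983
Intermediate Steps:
h = -1 (h = -1*1 = -1)
G = -103479 (G = 75380 - 178859 = -103479)
(((1 + (-56 - 50)*(46 + 51)) + 34) + h)**2 - G = (((1 + (-56 - 50)*(46 + 51)) + 34) - 1)**2 - 1*(-103479) = (((1 - 106*97) + 34) - 1)**2 + 103479 = (((1 - 10282) + 34) - 1)**2 + 103479 = ((-10281 + 34) - 1)**2 + 103479 = (-10247 - 1)**2 + 103479 = (-10248)**2 + 103479 = 105021504 + 103479 = 105124983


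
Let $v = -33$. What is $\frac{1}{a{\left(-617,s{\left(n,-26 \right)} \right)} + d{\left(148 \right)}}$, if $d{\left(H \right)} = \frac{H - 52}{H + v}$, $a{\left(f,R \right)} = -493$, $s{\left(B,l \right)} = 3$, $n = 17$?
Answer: $- \frac{115}{56599} \approx -0.0020318$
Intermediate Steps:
$d{\left(H \right)} = \frac{-52 + H}{-33 + H}$ ($d{\left(H \right)} = \frac{H - 52}{H - 33} = \frac{-52 + H}{-33 + H}$)
$\frac{1}{a{\left(-617,s{\left(n,-26 \right)} \right)} + d{\left(148 \right)}} = \frac{1}{-493 + \frac{-52 + 148}{-33 + 148}} = \frac{1}{-493 + \frac{1}{115} \cdot 96} = \frac{1}{-493 + \frac{96}{115}} = \frac{1}{- \frac{56599}{115}} = - \frac{115}{56599}$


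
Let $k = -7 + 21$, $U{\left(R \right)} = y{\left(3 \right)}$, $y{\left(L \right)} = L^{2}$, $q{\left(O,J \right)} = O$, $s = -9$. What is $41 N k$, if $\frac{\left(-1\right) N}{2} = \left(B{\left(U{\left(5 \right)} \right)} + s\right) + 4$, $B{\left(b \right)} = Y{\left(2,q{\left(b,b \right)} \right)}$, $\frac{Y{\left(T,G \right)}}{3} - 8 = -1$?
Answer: $-18368$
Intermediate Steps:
$Y{\left(T,G \right)} = 21$ ($Y{\left(T,G \right)} = 24 + 3 \left(-1\right) = 24 - 3 = 21$)
$U{\left(R \right)} = 9$ ($U{\left(R \right)} = 3^{2} = 9$)
$B{\left(b \right)} = 21$
$k = 14$
$N = -32$ ($N = - 2 \left(\left(21 - 9\right) + 4\right) = - 2 \left(12 + 4\right) = \left(-2\right) 16 = -32$)
$41 N k = 41 \left(-32\right) 14 = \left(-1312\right) 14 = -18368$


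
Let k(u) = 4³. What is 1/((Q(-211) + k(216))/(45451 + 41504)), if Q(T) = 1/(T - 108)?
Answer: 1849243/1361 ≈ 1358.7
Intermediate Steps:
k(u) = 64
Q(T) = 1/(-108 + T)
1/((Q(-211) + k(216))/(45451 + 41504)) = 1/((1/(-108 - 211) + 64)/(45451 + 41504)) = 1/((1/(-319) + 64)/86955) = 1/((-1/319 + 64)*(1/86955)) = 1/((20415/319)*(1/86955)) = 1/(1361/1849243) = 1849243/1361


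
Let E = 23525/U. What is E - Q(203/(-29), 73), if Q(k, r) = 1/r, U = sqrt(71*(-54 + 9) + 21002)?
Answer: -1/73 + 23525*sqrt(17807)/17807 ≈ 176.28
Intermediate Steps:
U = sqrt(17807) (U = sqrt(71*(-45) + 21002) = sqrt(-3195 + 21002) = sqrt(17807) ≈ 133.44)
E = 23525*sqrt(17807)/17807 (E = 23525/(sqrt(17807)) = 23525*(sqrt(17807)/17807) = 23525*sqrt(17807)/17807 ≈ 176.29)
E - Q(203/(-29), 73) = 23525*sqrt(17807)/17807 - 1/73 = -1/73 + 23525*sqrt(17807)/17807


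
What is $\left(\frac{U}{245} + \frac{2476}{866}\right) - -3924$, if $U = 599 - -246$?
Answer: $\frac{83389347}{21217} \approx 3930.3$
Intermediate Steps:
$U = 845$ ($U = 599 + 246 = 845$)
$\left(\frac{U}{245} + \frac{2476}{866}\right) - -3924 = \left(\frac{845}{245} + \frac{2476}{866}\right) - -3924 = \left(845 \cdot \frac{1}{245} + 2476 \cdot \frac{1}{866}\right) + 3924 = \left(\frac{169}{49} + \frac{1238}{433}\right) + 3924 = \frac{133839}{21217} + 3924 = \frac{83389347}{21217}$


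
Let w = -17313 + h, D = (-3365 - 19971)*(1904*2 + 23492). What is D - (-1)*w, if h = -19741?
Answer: -637109854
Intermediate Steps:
D = -637072800 (D = -23336*(3808 + 23492) = -23336*27300 = -637072800)
w = -37054 (w = -17313 - 19741 = -37054)
D - (-1)*w = -637072800 - (-1)*(-37054) = -637072800 - 1*37054 = -637072800 - 37054 = -637109854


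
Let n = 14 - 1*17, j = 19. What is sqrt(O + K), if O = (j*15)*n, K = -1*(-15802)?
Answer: sqrt(14947) ≈ 122.26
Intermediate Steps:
n = -3 (n = 14 - 17 = -3)
K = 15802
O = -855 (O = (19*15)*(-3) = 285*(-3) = -855)
sqrt(O + K) = sqrt(-855 + 15802) = sqrt(14947)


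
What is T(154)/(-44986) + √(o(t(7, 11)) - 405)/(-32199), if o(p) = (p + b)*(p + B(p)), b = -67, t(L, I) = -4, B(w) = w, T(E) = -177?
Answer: 177/44986 - √163/32199 ≈ 0.0035380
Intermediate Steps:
o(p) = 2*p*(-67 + p) (o(p) = (p - 67)*(p + p) = (-67 + p)*(2*p) = 2*p*(-67 + p))
T(154)/(-44986) + √(o(t(7, 11)) - 405)/(-32199) = -177/(-44986) + √(2*(-4)*(-67 - 4) - 405)/(-32199) = -177*(-1/44986) + √(2*(-4)*(-71) - 405)*(-1/32199) = 177/44986 + √(568 - 405)*(-1/32199) = 177/44986 + √163*(-1/32199) = 177/44986 - √163/32199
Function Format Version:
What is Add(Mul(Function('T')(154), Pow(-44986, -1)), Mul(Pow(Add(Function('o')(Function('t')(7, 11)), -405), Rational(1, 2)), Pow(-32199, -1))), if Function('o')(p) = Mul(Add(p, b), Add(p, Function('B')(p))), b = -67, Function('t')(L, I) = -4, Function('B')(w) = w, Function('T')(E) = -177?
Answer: Add(Rational(177, 44986), Mul(Rational(-1, 32199), Pow(163, Rational(1, 2)))) ≈ 0.0035380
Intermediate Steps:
Function('o')(p) = Mul(2, p, Add(-67, p)) (Function('o')(p) = Mul(Add(p, -67), Add(p, p)) = Mul(Add(-67, p), Mul(2, p)) = Mul(2, p, Add(-67, p)))
Add(Mul(Function('T')(154), Pow(-44986, -1)), Mul(Pow(Add(Function('o')(Function('t')(7, 11)), -405), Rational(1, 2)), Pow(-32199, -1))) = Add(Mul(-177, Pow(-44986, -1)), Mul(Pow(Add(Mul(2, -4, Add(-67, -4)), -405), Rational(1, 2)), Pow(-32199, -1))) = Add(Mul(-177, Rational(-1, 44986)), Mul(Pow(Add(Mul(2, -4, -71), -405), Rational(1, 2)), Rational(-1, 32199))) = Add(Rational(177, 44986), Mul(Pow(Add(568, -405), Rational(1, 2)), Rational(-1, 32199))) = Add(Rational(177, 44986), Mul(Pow(163, Rational(1, 2)), Rational(-1, 32199))) = Add(Rational(177, 44986), Mul(Rational(-1, 32199), Pow(163, Rational(1, 2))))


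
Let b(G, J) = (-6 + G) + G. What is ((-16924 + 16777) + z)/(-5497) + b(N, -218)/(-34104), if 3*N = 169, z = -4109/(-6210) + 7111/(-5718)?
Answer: 548263932539/23113958013405 ≈ 0.023720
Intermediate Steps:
z = -1722004/2959065 (z = -4109*(-1/6210) + 7111*(-1/5718) = 4109/6210 - 7111/5718 = -1722004/2959065 ≈ -0.58194)
N = 169/3 (N = (1/3)*169 = 169/3 ≈ 56.333)
b(G, J) = -6 + 2*G
((-16924 + 16777) + z)/(-5497) + b(N, -218)/(-34104) = ((-16924 + 16777) - 1722004/2959065)/(-5497) + (-6 + 2*(169/3))/(-34104) = (-147 - 1722004/2959065)*(-1/5497) + (-6 + 338/3)*(-1/34104) = -436704559/2959065*(-1/5497) + (320/3)*(-1/34104) = 436704559/16265980305 - 40/12789 = 548263932539/23113958013405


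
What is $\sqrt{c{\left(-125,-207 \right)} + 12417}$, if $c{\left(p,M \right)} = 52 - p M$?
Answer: $i \sqrt{13406} \approx 115.78 i$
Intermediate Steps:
$c{\left(p,M \right)} = 52 - M p$
$\sqrt{c{\left(-125,-207 \right)} + 12417} = \sqrt{\left(52 - \left(-207\right) \left(-125\right)\right) + 12417} = \sqrt{\left(52 - 25875\right) + 12417} = \sqrt{-25823 + 12417} = \sqrt{-13406} = i \sqrt{13406}$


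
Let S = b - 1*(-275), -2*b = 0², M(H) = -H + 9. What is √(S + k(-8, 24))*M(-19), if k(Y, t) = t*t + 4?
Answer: 84*√95 ≈ 818.73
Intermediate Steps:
M(H) = 9 - H
b = 0 (b = -½*0² = -½*0 = 0)
k(Y, t) = 4 + t² (k(Y, t) = t² + 4 = 4 + t²)
S = 275 (S = 0 - 1*(-275) = 0 + 275 = 275)
√(S + k(-8, 24))*M(-19) = √(275 + (4 + 24²))*(9 - 1*(-19)) = √(275 + (4 + 576))*(9 + 19) = √(275 + 580)*28 = √855*28 = (3*√95)*28 = 84*√95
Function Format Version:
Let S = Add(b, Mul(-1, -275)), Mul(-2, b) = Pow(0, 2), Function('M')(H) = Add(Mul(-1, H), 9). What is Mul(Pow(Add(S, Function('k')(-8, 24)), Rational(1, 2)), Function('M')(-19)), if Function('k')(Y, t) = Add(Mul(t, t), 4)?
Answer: Mul(84, Pow(95, Rational(1, 2))) ≈ 818.73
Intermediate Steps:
Function('M')(H) = Add(9, Mul(-1, H))
b = 0 (b = Mul(Rational(-1, 2), Pow(0, 2)) = Mul(Rational(-1, 2), 0) = 0)
Function('k')(Y, t) = Add(4, Pow(t, 2)) (Function('k')(Y, t) = Add(Pow(t, 2), 4) = Add(4, Pow(t, 2)))
S = 275 (S = Add(0, Mul(-1, -275)) = Add(0, 275) = 275)
Mul(Pow(Add(S, Function('k')(-8, 24)), Rational(1, 2)), Function('M')(-19)) = Mul(Pow(Add(275, Add(4, Pow(24, 2))), Rational(1, 2)), Add(9, Mul(-1, -19))) = Mul(Pow(Add(275, Add(4, 576)), Rational(1, 2)), Add(9, 19)) = Mul(Pow(Add(275, 580), Rational(1, 2)), 28) = Mul(Pow(855, Rational(1, 2)), 28) = Mul(Mul(3, Pow(95, Rational(1, 2))), 28) = Mul(84, Pow(95, Rational(1, 2)))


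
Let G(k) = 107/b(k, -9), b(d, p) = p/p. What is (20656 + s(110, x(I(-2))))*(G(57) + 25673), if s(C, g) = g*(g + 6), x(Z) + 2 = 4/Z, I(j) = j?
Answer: 532305440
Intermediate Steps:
b(d, p) = 1
x(Z) = -2 + 4/Z
s(C, g) = g*(6 + g)
G(k) = 107 (G(k) = 107/1 = 107*1 = 107)
(20656 + s(110, x(I(-2))))*(G(57) + 25673) = (20656 + (-2 + 4/(-2))*(6 + (-2 + 4/(-2))))*(107 + 25673) = (20656 + (-2 + 4*(-½))*(6 + (-2 + 4*(-½))))*25780 = (20656 + (-2 - 2)*(6 + (-2 - 2)))*25780 = (20656 - 4*(6 - 4))*25780 = (20656 - 4*2)*25780 = (20656 - 8)*25780 = 20648*25780 = 532305440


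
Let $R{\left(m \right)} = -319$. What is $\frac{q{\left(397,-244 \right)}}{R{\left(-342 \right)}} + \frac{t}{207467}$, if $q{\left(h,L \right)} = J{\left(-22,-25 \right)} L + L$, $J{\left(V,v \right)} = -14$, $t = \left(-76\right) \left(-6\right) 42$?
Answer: $- \frac{651975836}{66181973} \approx -9.8513$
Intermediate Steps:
$t = 19152$ ($t = 456 \cdot 42 = 19152$)
$q{\left(h,L \right)} = - 13 L$ ($q{\left(h,L \right)} = - 14 L + L = - 13 L$)
$\frac{q{\left(397,-244 \right)}}{R{\left(-342 \right)}} + \frac{t}{207467} = \frac{\left(-13\right) \left(-244\right)}{-319} + \frac{19152}{207467} = 3172 \left(- \frac{1}{319}\right) + 19152 \cdot \frac{1}{207467} = - \frac{3172}{319} + \frac{19152}{207467} = - \frac{651975836}{66181973}$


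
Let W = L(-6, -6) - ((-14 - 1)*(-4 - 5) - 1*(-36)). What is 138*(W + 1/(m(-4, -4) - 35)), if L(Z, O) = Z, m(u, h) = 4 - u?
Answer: -219880/9 ≈ -24431.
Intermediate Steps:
W = -177 (W = -6 - ((-14 - 1)*(-4 - 5) - 1*(-36)) = -6 - (-15*(-9) + 36) = -6 - (135 + 36) = -6 - 1*171 = -6 - 171 = -177)
138*(W + 1/(m(-4, -4) - 35)) = 138*(-177 + 1/((4 - 1*(-4)) - 35)) = 138*(-177 + 1/((4 + 4) - 35)) = 138*(-177 + 1/(8 - 35)) = 138*(-177 + 1/(-27)) = 138*(-177 - 1/27) = 138*(-4780/27) = -219880/9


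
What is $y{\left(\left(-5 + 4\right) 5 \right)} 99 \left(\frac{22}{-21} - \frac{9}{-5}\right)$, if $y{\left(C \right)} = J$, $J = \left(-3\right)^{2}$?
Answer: $\frac{23463}{35} \approx 670.37$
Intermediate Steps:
$J = 9$
$y{\left(C \right)} = 9$
$y{\left(\left(-5 + 4\right) 5 \right)} 99 \left(\frac{22}{-21} - \frac{9}{-5}\right) = 9 \cdot 99 \left(\frac{22}{-21} - \frac{9}{-5}\right) = 891 \left(22 \left(- \frac{1}{21}\right) - - \frac{9}{5}\right) = 891 \left(- \frac{22}{21} + \frac{9}{5}\right) = 891 \cdot \frac{79}{105} = \frac{23463}{35}$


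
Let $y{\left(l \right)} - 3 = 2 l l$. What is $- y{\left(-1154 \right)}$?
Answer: $-2663435$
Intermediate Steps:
$y{\left(l \right)} = 3 + 2 l^{2}$ ($y{\left(l \right)} = 3 + 2 l l = 3 + 2 l^{2}$)
$- y{\left(-1154 \right)} = - (3 + 2 \left(-1154\right)^{2}) = - (3 + 2 \cdot 1331716) = - (3 + 2663432) = \left(-1\right) 2663435 = -2663435$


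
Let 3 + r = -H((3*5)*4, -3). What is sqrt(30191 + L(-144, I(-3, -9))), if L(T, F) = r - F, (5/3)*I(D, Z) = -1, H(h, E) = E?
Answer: sqrt(754790)/5 ≈ 173.76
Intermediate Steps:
I(D, Z) = -3/5 (I(D, Z) = (3/5)*(-1) = -3/5)
r = 0 (r = -3 - 1*(-3) = -3 + 3 = 0)
L(T, F) = -F (L(T, F) = 0 - F = -F)
sqrt(30191 + L(-144, I(-3, -9))) = sqrt(30191 - 1*(-3/5)) = sqrt(30191 + 3/5) = sqrt(150958/5) = sqrt(754790)/5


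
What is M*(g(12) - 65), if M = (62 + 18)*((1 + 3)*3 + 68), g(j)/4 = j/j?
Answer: -390400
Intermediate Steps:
g(j) = 4 (g(j) = 4*(j/j) = 4*1 = 4)
M = 6400 (M = 80*(4*3 + 68) = 80*(12 + 68) = 80*80 = 6400)
M*(g(12) - 65) = 6400*(4 - 65) = 6400*(-61) = -390400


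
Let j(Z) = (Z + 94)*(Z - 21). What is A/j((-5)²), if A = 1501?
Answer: 1501/476 ≈ 3.1534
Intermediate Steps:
j(Z) = (-21 + Z)*(94 + Z) (j(Z) = (94 + Z)*(-21 + Z) = (-21 + Z)*(94 + Z))
A/j((-5)²) = 1501/(-1974 + ((-5)²)² + 73*(-5)²) = 1501/(-1974 + 25² + 73*25) = 1501/(-1974 + 625 + 1825) = 1501/476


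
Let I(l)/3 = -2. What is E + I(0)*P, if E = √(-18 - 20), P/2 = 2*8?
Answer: -192 + I*√38 ≈ -192.0 + 6.1644*I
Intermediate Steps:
P = 32 (P = 2*(2*8) = 2*16 = 32)
E = I*√38 (E = √(-38) = I*√38 ≈ 6.1644*I)
I(l) = -6 (I(l) = 3*(-2) = -6)
E + I(0)*P = I*√38 - 6*32 = I*√38 - 192 = -192 + I*√38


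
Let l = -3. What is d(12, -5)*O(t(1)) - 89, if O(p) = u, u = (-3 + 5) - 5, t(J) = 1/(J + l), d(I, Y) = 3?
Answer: -98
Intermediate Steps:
t(J) = 1/(-3 + J) (t(J) = 1/(J - 3) = 1/(-3 + J))
u = -3 (u = 2 - 5 = -3)
O(p) = -3
d(12, -5)*O(t(1)) - 89 = 3*(-3) - 89 = -9 - 89 = -98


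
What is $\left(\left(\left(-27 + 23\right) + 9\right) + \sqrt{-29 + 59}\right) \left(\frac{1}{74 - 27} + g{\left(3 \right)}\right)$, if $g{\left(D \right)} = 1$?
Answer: $\frac{240}{47} + \frac{48 \sqrt{30}}{47} \approx 10.7$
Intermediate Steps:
$\left(\left(\left(-27 + 23\right) + 9\right) + \sqrt{-29 + 59}\right) \left(\frac{1}{74 - 27} + g{\left(3 \right)}\right) = \left(\left(\left(-27 + 23\right) + 9\right) + \sqrt{-29 + 59}\right) \left(\frac{1}{74 - 27} + 1\right) = \left(\left(-4 + 9\right) + \sqrt{30}\right) \left(\frac{1}{47} + 1\right) = \left(5 + \sqrt{30}\right) \left(\frac{1}{47} + 1\right) = \left(5 + \sqrt{30}\right) \frac{48}{47} = \frac{240}{47} + \frac{48 \sqrt{30}}{47}$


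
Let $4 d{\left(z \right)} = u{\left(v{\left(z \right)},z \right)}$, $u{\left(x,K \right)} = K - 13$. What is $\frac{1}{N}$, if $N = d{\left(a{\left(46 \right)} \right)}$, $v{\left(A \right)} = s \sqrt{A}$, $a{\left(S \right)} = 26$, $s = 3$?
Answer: $\frac{4}{13} \approx 0.30769$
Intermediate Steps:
$v{\left(A \right)} = 3 \sqrt{A}$
$u{\left(x,K \right)} = -13 + K$
$d{\left(z \right)} = - \frac{13}{4} + \frac{z}{4}$ ($d{\left(z \right)} = \frac{-13 + z}{4} = - \frac{13}{4} + \frac{z}{4}$)
$N = \frac{13}{4}$ ($N = - \frac{13}{4} + \frac{1}{4} \cdot 26 = - \frac{13}{4} + \frac{13}{2} = \frac{13}{4} \approx 3.25$)
$\frac{1}{N} = \frac{1}{\frac{13}{4}} = \frac{4}{13}$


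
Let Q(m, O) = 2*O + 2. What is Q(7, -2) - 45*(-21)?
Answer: 943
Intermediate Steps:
Q(m, O) = 2 + 2*O
Q(7, -2) - 45*(-21) = (2 + 2*(-2)) - 45*(-21) = (2 - 4) + 945 = -2 + 945 = 943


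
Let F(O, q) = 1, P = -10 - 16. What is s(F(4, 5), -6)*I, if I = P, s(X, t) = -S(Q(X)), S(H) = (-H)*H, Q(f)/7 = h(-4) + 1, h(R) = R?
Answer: -11466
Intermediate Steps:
Q(f) = -21 (Q(f) = 7*(-4 + 1) = 7*(-3) = -21)
S(H) = -H²
P = -26
s(X, t) = 441 (s(X, t) = -(-1)*(-21)² = -(-1)*441 = -1*(-441) = 441)
I = -26
s(F(4, 5), -6)*I = 441*(-26) = -11466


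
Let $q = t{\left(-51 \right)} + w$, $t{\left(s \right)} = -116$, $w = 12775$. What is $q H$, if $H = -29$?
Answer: $-367111$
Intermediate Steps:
$q = 12659$ ($q = -116 + 12775 = 12659$)
$q H = 12659 \left(-29\right) = -367111$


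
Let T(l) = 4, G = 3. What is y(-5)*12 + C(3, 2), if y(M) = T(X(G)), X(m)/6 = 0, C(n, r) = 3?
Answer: 51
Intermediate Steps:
X(m) = 0 (X(m) = 6*0 = 0)
y(M) = 4
y(-5)*12 + C(3, 2) = 4*12 + 3 = 48 + 3 = 51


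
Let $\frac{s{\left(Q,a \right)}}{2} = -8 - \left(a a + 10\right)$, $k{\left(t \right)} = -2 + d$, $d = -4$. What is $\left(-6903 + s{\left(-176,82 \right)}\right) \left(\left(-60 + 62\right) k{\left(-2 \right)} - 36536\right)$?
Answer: $745104076$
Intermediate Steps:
$k{\left(t \right)} = -6$ ($k{\left(t \right)} = -2 - 4 = -6$)
$s{\left(Q,a \right)} = -36 - 2 a^{2}$ ($s{\left(Q,a \right)} = 2 \left(-8 - \left(a a + 10\right)\right) = 2 \left(-8 - \left(a^{2} + 10\right)\right) = 2 \left(-8 - \left(10 + a^{2}\right)\right) = 2 \left(-18 - a^{2}\right) = -36 - 2 a^{2}$)
$\left(-6903 + s{\left(-176,82 \right)}\right) \left(\left(-60 + 62\right) k{\left(-2 \right)} - 36536\right) = \left(-6903 - \left(36 + 2 \cdot 82^{2}\right)\right) \left(\left(-60 + 62\right) \left(-6\right) - 36536\right) = \left(-6903 - 13484\right) \left(2 \left(-6\right) - 36536\right) = \left(-6903 - 13484\right) \left(-12 - 36536\right) = \left(-6903 - 13484\right) \left(-36548\right) = \left(-20387\right) \left(-36548\right) = 745104076$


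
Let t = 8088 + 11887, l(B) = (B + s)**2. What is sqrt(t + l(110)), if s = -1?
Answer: 4*sqrt(1991) ≈ 178.48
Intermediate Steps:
l(B) = (-1 + B)**2 (l(B) = (B - 1)**2 = (-1 + B)**2)
t = 19975
sqrt(t + l(110)) = sqrt(19975 + (-1 + 110)**2) = sqrt(19975 + 109**2) = sqrt(19975 + 11881) = sqrt(31856) = 4*sqrt(1991)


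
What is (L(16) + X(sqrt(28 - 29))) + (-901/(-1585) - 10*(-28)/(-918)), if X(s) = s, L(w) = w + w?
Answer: 23472139/727515 + I ≈ 32.263 + 1.0*I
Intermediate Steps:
L(w) = 2*w
(L(16) + X(sqrt(28 - 29))) + (-901/(-1585) - 10*(-28)/(-918)) = (2*16 + sqrt(28 - 29)) + (-901/(-1585) - 10*(-28)/(-918)) = (32 + sqrt(-1)) + (-901*(-1/1585) + 280*(-1/918)) = (32 + I) + (901/1585 - 140/459) = (32 + I) + 191659/727515 = 23472139/727515 + I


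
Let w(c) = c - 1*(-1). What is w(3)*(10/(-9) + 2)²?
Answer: 256/81 ≈ 3.1605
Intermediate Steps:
w(c) = 1 + c (w(c) = c + 1 = 1 + c)
w(3)*(10/(-9) + 2)² = (1 + 3)*(10/(-9) + 2)² = 4*(10*(-⅑) + 2)² = 4*(-10/9 + 2)² = 4*(8/9)² = 4*(64/81) = 256/81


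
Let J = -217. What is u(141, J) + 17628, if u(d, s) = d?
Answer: 17769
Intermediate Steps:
u(141, J) + 17628 = 141 + 17628 = 17769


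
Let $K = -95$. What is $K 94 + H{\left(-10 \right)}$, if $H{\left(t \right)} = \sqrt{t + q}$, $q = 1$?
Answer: $-8930 + 3 i \approx -8930.0 + 3.0 i$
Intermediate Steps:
$H{\left(t \right)} = \sqrt{1 + t}$ ($H{\left(t \right)} = \sqrt{t + 1} = \sqrt{1 + t}$)
$K 94 + H{\left(-10 \right)} = \left(-95\right) 94 + \sqrt{1 - 10} = -8930 + \sqrt{-9} = -8930 + 3 i$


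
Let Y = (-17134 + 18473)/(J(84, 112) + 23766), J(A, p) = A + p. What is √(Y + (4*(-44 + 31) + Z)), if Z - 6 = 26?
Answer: I*√11451463762/23962 ≈ 4.4659*I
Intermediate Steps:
Z = 32 (Z = 6 + 26 = 32)
Y = 1339/23962 (Y = (-17134 + 18473)/((84 + 112) + 23766) = 1339/(196 + 23766) = 1339/23962 ≈ 0.055880)
√(Y + (4*(-44 + 31) + Z)) = √(1339/23962 + (4*(-44 + 31) + 32)) = √(1339/23962 + (4*(-13) + 32)) = √(1339/23962 + (-52 + 32)) = √(1339/23962 - 20) = √(-477901/23962) = I*√11451463762/23962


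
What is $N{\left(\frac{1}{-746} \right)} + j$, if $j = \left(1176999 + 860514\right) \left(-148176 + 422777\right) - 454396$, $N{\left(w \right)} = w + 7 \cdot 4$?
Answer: $\frac{417388979096969}{746} \approx 5.595 \cdot 10^{11}$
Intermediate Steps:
$N{\left(w \right)} = 28 + w$ ($N{\left(w \right)} = w + 28 = 28 + w$)
$j = 559502652917$ ($j = 2037513 \cdot 274601 - 454396 = 559503107313 - 454396 = 559502652917$)
$N{\left(\frac{1}{-746} \right)} + j = \left(28 + \frac{1}{-746}\right) + 559502652917 = \left(28 - \frac{1}{746}\right) + 559502652917 = \frac{20887}{746} + 559502652917 = \frac{417388979096969}{746}$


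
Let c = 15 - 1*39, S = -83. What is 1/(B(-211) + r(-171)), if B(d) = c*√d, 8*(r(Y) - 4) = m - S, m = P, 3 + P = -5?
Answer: 856/7789753 + 1536*I*√211/7789753 ≈ 0.00010989 + 0.0028642*I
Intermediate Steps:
P = -8 (P = -3 - 5 = -8)
m = -8
r(Y) = 107/8 (r(Y) = 4 + (-8 - 1*(-83))/8 = 4 + (-8 + 83)/8 = 4 + (⅛)*75 = 4 + 75/8 = 107/8)
c = -24 (c = 15 - 39 = -24)
B(d) = -24*√d
1/(B(-211) + r(-171)) = 1/(-24*I*√211 + 107/8) = 1/(107/8 - 24*I*√211)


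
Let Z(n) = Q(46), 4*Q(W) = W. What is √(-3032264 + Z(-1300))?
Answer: I*√12129010/2 ≈ 1741.3*I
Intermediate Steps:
Q(W) = W/4
Z(n) = 23/2 (Z(n) = (¼)*46 = 23/2)
√(-3032264 + Z(-1300)) = √(-3032264 + 23/2) = √(-6064505/2) = I*√12129010/2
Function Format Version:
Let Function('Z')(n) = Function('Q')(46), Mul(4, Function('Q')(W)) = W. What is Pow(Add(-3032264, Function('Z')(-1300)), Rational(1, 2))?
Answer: Mul(Rational(1, 2), I, Pow(12129010, Rational(1, 2))) ≈ Mul(1741.3, I)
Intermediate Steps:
Function('Q')(W) = Mul(Rational(1, 4), W)
Function('Z')(n) = Rational(23, 2) (Function('Z')(n) = Mul(Rational(1, 4), 46) = Rational(23, 2))
Pow(Add(-3032264, Function('Z')(-1300)), Rational(1, 2)) = Pow(Add(-3032264, Rational(23, 2)), Rational(1, 2)) = Pow(Rational(-6064505, 2), Rational(1, 2)) = Mul(Rational(1, 2), I, Pow(12129010, Rational(1, 2)))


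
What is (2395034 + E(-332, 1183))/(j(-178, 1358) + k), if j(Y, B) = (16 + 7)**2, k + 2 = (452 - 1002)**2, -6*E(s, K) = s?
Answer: 7185268/909081 ≈ 7.9039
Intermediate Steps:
E(s, K) = -s/6
k = 302498 (k = -2 + (452 - 1002)**2 = -2 + (-550)**2 = -2 + 302500 = 302498)
j(Y, B) = 529 (j(Y, B) = 23**2 = 529)
(2395034 + E(-332, 1183))/(j(-178, 1358) + k) = (2395034 - 1/6*(-332))/(529 + 302498) = (2395034 + 166/3)/303027 = (7185268/3)*(1/303027) = 7185268/909081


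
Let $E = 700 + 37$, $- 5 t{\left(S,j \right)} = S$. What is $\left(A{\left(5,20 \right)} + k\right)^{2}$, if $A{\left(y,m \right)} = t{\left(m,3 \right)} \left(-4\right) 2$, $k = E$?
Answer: $591361$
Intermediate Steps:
$t{\left(S,j \right)} = - \frac{S}{5}$
$E = 737$
$k = 737$
$A{\left(y,m \right)} = \frac{8 m}{5}$ ($A{\left(y,m \right)} = - \frac{m}{5} \left(-4\right) 2 = \frac{4 m}{5} \cdot 2 = \frac{8 m}{5}$)
$\left(A{\left(5,20 \right)} + k\right)^{2} = \left(\frac{8}{5} \cdot 20 + 737\right)^{2} = \left(32 + 737\right)^{2} = 769^{2} = 591361$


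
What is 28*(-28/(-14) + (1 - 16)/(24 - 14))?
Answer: 14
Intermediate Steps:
28*(-28/(-14) + (1 - 16)/(24 - 14)) = 28*(-28*(-1/14) - 15/10) = 28*(2 - 15*1/10) = 28*(2 - 3/2) = 28*(1/2) = 14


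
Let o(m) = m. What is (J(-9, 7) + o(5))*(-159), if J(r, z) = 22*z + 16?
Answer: -27825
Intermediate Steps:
J(r, z) = 16 + 22*z
(J(-9, 7) + o(5))*(-159) = ((16 + 22*7) + 5)*(-159) = ((16 + 154) + 5)*(-159) = (170 + 5)*(-159) = 175*(-159) = -27825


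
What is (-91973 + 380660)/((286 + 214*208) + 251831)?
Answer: 288687/296629 ≈ 0.97323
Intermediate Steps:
(-91973 + 380660)/((286 + 214*208) + 251831) = 288687/((286 + 44512) + 251831) = 288687/(44798 + 251831) = 288687/296629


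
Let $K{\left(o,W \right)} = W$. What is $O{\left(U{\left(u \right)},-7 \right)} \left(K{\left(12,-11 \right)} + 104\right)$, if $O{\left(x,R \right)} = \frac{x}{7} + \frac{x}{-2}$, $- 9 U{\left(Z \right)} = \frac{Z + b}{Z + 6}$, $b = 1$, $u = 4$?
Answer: $\frac{155}{84} \approx 1.8452$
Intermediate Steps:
$U{\left(Z \right)} = - \frac{1 + Z}{9 \left(6 + Z\right)}$ ($U{\left(Z \right)} = - \frac{\left(Z + 1\right) \frac{1}{Z + 6}}{9} = - \frac{\left(1 + Z\right) \frac{1}{6 + Z}}{9} = - \frac{\frac{1}{6 + Z} \left(1 + Z\right)}{9} = - \frac{1 + Z}{9 \left(6 + Z\right)}$)
$O{\left(x,R \right)} = - \frac{5 x}{14}$ ($O{\left(x,R \right)} = x \frac{1}{7} + x \left(- \frac{1}{2}\right) = \frac{x}{7} - \frac{x}{2} = - \frac{5 x}{14}$)
$O{\left(U{\left(u \right)},-7 \right)} \left(K{\left(12,-11 \right)} + 104\right) = - \frac{5 \frac{-1 - 4}{9 \left(6 + 4\right)}}{14} \left(-11 + 104\right) = - \frac{5 \frac{-1 - 4}{9 \cdot 10}}{14} \cdot 93 = - \frac{5 \cdot \frac{1}{9} \cdot \frac{1}{10} \left(-5\right)}{14} \cdot 93 = \left(- \frac{5}{14}\right) \left(- \frac{1}{18}\right) 93 = \frac{5}{252} \cdot 93 = \frac{155}{84}$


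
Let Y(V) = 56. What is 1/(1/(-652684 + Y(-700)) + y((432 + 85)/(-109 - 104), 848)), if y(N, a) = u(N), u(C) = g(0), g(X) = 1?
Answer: 652628/652627 ≈ 1.0000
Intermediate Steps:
u(C) = 1
y(N, a) = 1
1/(1/(-652684 + Y(-700)) + y((432 + 85)/(-109 - 104), 848)) = 1/(1/(-652684 + 56) + 1) = 1/(1/(-652628) + 1) = 1/(-1/652628 + 1) = 1/(652627/652628) = 652628/652627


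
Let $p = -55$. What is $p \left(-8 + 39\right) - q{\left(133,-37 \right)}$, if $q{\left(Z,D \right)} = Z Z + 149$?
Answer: $-19543$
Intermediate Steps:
$q{\left(Z,D \right)} = 149 + Z^{2}$ ($q{\left(Z,D \right)} = Z^{2} + 149 = 149 + Z^{2}$)
$p \left(-8 + 39\right) - q{\left(133,-37 \right)} = - 55 \left(-8 + 39\right) - \left(149 + 133^{2}\right) = \left(-55\right) 31 - \left(149 + 17689\right) = -1705 - 17838 = -19543$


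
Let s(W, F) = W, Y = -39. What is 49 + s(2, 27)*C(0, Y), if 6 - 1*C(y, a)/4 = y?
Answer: 97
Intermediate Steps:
C(y, a) = 24 - 4*y
49 + s(2, 27)*C(0, Y) = 49 + 2*(24 - 4*0) = 49 + 2*(24 + 0) = 49 + 2*24 = 49 + 48 = 97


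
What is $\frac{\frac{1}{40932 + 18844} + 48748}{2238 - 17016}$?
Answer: $- \frac{2913960449}{883369728} \approx -3.2987$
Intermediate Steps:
$\frac{\frac{1}{40932 + 18844} + 48748}{2238 - 17016} = \frac{\frac{1}{59776} + 48748}{-14778} = \left(\frac{1}{59776} + 48748\right) \left(- \frac{1}{14778}\right) = \frac{2913960449}{59776} \left(- \frac{1}{14778}\right) = - \frac{2913960449}{883369728}$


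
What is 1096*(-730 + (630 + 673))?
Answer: 628008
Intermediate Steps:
1096*(-730 + (630 + 673)) = 1096*(-730 + 1303) = 1096*573 = 628008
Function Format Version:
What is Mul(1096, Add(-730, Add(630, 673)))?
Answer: 628008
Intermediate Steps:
Mul(1096, Add(-730, Add(630, 673))) = Mul(1096, Add(-730, 1303)) = Mul(1096, 573) = 628008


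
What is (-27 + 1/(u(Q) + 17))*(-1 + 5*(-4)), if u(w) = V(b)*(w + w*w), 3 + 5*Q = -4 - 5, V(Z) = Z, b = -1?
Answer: 192822/341 ≈ 565.46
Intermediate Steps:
Q = -12/5 (Q = -⅗ + (-4 - 5)/5 = -⅗ + (⅕)*(-9) = -⅗ - 9/5 = -12/5 ≈ -2.4000)
u(w) = -w - w² (u(w) = -(w + w*w) = -(w + w²) = -w - w²)
(-27 + 1/(u(Q) + 17))*(-1 + 5*(-4)) = (-27 + 1/(-1*(-12/5)*(1 - 12/5) + 17))*(-1 + 5*(-4)) = (-27 + 1/(-1*(-12/5)*(-7/5) + 17))*(-1 - 20) = (-27 + 1/(-84/25 + 17))*(-21) = (-27 + 1/(341/25))*(-21) = (-27 + 25/341)*(-21) = -9182/341*(-21) = 192822/341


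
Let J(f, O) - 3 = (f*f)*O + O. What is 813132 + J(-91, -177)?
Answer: -652779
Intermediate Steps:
J(f, O) = 3 + O + O*f² (J(f, O) = 3 + ((f*f)*O + O) = 3 + (f²*O + O) = 3 + (O*f² + O) = 3 + (O + O*f²) = 3 + O + O*f²)
813132 + J(-91, -177) = 813132 + (3 - 177 - 177*(-91)²) = 813132 + (3 - 177 - 177*8281) = 813132 + (3 - 177 - 1465737) = 813132 - 1465911 = -652779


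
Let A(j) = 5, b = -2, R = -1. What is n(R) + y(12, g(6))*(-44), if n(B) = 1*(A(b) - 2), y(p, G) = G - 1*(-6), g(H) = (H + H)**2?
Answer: -6597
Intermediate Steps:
g(H) = 4*H**2 (g(H) = (2*H)**2 = 4*H**2)
y(p, G) = 6 + G (y(p, G) = G + 6 = 6 + G)
n(B) = 3 (n(B) = 1*(5 - 2) = 1*3 = 3)
n(R) + y(12, g(6))*(-44) = 3 + (6 + 4*6**2)*(-44) = 3 + (6 + 4*36)*(-44) = 3 + (6 + 144)*(-44) = 3 + 150*(-44) = 3 - 6600 = -6597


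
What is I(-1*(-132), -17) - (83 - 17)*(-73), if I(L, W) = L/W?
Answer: 81774/17 ≈ 4810.2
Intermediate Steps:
I(-1*(-132), -17) - (83 - 17)*(-73) = -1*(-132)/(-17) - (83 - 17)*(-73) = 132*(-1/17) - 66*(-73) = -132/17 - 1*(-4818) = -132/17 + 4818 = 81774/17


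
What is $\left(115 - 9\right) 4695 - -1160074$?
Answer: $1657744$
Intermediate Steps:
$\left(115 - 9\right) 4695 - -1160074 = 106 \cdot 4695 + 1160074 = 497670 + 1160074 = 1657744$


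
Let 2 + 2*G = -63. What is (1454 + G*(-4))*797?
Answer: 1262448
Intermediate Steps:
G = -65/2 (G = -1 + (½)*(-63) = -1 - 63/2 = -65/2 ≈ -32.500)
(1454 + G*(-4))*797 = (1454 - 65/2*(-4))*797 = (1454 + 130)*797 = 1584*797 = 1262448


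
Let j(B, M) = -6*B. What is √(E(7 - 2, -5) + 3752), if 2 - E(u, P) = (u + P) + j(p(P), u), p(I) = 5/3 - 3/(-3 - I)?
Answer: √3755 ≈ 61.278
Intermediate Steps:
p(I) = 5/3 - 3/(-3 - I) (p(I) = 5*(⅓) - 3/(-3 - I) = 5/3 - 3/(-3 - I))
E(u, P) = 2 - P - u + 2*(24 + 5*P)/(3 + P) (E(u, P) = 2 - ((u + P) - 2*(24 + 5*P)/(3 + P)) = 2 - ((P + u) - 2*(24 + 5*P)/(3 + P)) = 2 - (P + u - 2*(24 + 5*P)/(3 + P)) = 2 + (-P - u + 2*(24 + 5*P)/(3 + P)) = 2 - P - u + 2*(24 + 5*P)/(3 + P))
√(E(7 - 2, -5) + 3752) = √((48 + 10*(-5) + (3 - 5)*(2 - 1*(-5) - (7 - 2)))/(3 - 5) + 3752) = √((48 - 50 - 2*(2 + 5 - 1*5))/(-2) + 3752) = √(-(48 - 50 - 2*(2 + 5 - 5))/2 + 3752) = √(-(48 - 50 - 2*2)/2 + 3752) = √(-(48 - 50 - 4)/2 + 3752) = √(-½*(-6) + 3752) = √(3 + 3752) = √3755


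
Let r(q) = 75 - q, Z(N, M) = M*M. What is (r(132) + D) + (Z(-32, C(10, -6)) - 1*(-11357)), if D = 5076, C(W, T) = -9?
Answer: 16457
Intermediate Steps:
Z(N, M) = M**2
(r(132) + D) + (Z(-32, C(10, -6)) - 1*(-11357)) = ((75 - 1*132) + 5076) + ((-9)**2 - 1*(-11357)) = ((75 - 132) + 5076) + (81 + 11357) = (-57 + 5076) + 11438 = 5019 + 11438 = 16457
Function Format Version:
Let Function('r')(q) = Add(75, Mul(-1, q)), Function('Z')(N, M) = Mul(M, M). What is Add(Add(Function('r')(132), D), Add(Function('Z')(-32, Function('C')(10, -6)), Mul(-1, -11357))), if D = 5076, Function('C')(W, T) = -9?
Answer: 16457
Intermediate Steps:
Function('Z')(N, M) = Pow(M, 2)
Add(Add(Function('r')(132), D), Add(Function('Z')(-32, Function('C')(10, -6)), Mul(-1, -11357))) = Add(Add(Add(75, Mul(-1, 132)), 5076), Add(Pow(-9, 2), Mul(-1, -11357))) = Add(Add(Add(75, -132), 5076), Add(81, 11357)) = Add(Add(-57, 5076), 11438) = Add(5019, 11438) = 16457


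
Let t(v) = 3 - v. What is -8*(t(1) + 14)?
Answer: -128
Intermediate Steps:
-8*(t(1) + 14) = -8*((3 - 1*1) + 14) = -8*((3 - 1) + 14) = -8*(2 + 14) = -8*16 = -128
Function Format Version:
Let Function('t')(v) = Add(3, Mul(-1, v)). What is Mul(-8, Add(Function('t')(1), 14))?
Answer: -128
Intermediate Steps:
Mul(-8, Add(Function('t')(1), 14)) = Mul(-8, Add(Add(3, Mul(-1, 1)), 14)) = Mul(-8, Add(Add(3, -1), 14)) = Mul(-8, Add(2, 14)) = Mul(-8, 16) = -128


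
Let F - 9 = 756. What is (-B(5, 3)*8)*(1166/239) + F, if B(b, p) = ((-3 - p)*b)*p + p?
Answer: 994371/239 ≈ 4160.5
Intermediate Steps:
F = 765 (F = 9 + 756 = 765)
B(b, p) = p + b*p*(-3 - p) (B(b, p) = (b*(-3 - p))*p + p = b*p*(-3 - p) + p = p + b*p*(-3 - p))
(-B(5, 3)*8)*(1166/239) + F = (-3*(1 - 3*5 - 1*5*3)*8)*(1166/239) + 765 = (-3*(1 - 15 - 15)*8)*(1166*(1/239)) + 765 = (-3*(-29)*8)*(1166/239) + 765 = (-1*(-87)*8)*(1166/239) + 765 = (87*8)*(1166/239) + 765 = 696*(1166/239) + 765 = 811536/239 + 765 = 994371/239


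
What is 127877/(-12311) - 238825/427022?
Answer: -57546466869/5257067842 ≈ -10.946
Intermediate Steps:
127877/(-12311) - 238825/427022 = 127877*(-1/12311) - 238825*1/427022 = -127877/12311 - 238825/427022 = -57546466869/5257067842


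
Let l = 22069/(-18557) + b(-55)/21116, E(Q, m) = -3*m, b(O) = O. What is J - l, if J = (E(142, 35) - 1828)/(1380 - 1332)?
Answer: -183756969331/4702195344 ≈ -39.079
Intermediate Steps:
E(Q, m) = -3*m
J = -1933/48 (J = (-3*35 - 1828)/(1380 - 1332) = (-105 - 1828)/48 = -1933*1/48 = -1933/48 ≈ -40.271)
l = -467029639/391849612 (l = 22069/(-18557) - 55/21116 = 22069*(-1/18557) - 55*1/21116 = -22069/18557 - 55/21116 = -467029639/391849612 ≈ -1.1919)
J - l = -1933/48 - 1*(-467029639/391849612) = -1933/48 + 467029639/391849612 = -183756969331/4702195344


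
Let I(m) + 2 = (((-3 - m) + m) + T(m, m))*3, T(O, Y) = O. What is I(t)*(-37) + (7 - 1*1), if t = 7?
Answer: -364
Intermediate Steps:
I(m) = -11 + 3*m (I(m) = -2 + (((-3 - m) + m) + m)*3 = -2 + (-3 + m)*3 = -2 + (-9 + 3*m) = -11 + 3*m)
I(t)*(-37) + (7 - 1*1) = (-11 + 3*7)*(-37) + (7 - 1*1) = (-11 + 21)*(-37) + (7 - 1) = 10*(-37) + 6 = -370 + 6 = -364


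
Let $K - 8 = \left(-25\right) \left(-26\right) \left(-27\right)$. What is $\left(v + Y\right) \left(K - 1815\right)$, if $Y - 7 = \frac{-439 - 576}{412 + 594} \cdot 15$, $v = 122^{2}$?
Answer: $- \frac{289679847197}{1006} \approx -2.8795 \cdot 10^{8}$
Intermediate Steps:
$v = 14884$
$Y = - \frac{8183}{1006}$ ($Y = 7 + \frac{-439 - 576}{412 + 594} \cdot 15 = 7 + - \frac{1015}{1006} \cdot 15 = 7 + \left(-1015\right) \frac{1}{1006} \cdot 15 = 7 - \frac{15225}{1006} = - \frac{8183}{1006} \approx -8.1342$)
$K = -17542$ ($K = 8 + \left(-25\right) \left(-26\right) \left(-27\right) = 8 + 650 \left(-27\right) = 8 - 17550 = -17542$)
$\left(v + Y\right) \left(K - 1815\right) = \left(14884 - \frac{8183}{1006}\right) \left(-17542 - 1815\right) = \frac{14965121}{1006} \left(-19357\right) = - \frac{289679847197}{1006}$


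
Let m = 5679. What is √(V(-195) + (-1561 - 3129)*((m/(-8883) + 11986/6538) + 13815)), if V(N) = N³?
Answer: I*√313102344725806665/65847 ≈ 8497.8*I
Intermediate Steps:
√(V(-195) + (-1561 - 3129)*((m/(-8883) + 11986/6538) + 13815)) = √((-195)³ + (-1561 - 3129)*((5679/(-8883) + 11986/6538) + 13815)) = √(-7414875 - 4690*((5679*(-1/8883) + 11986*(1/6538)) + 13815)) = √(-7414875 - 4690*((-631/987 + 5993/3269) + 13815)) = √(-7414875 - 4690*(550336/460929 + 13815)) = √(-7414875 - 4690*6368284471/460929) = √(-7414875 - 4266750595570/65847) = √(-4754997869695/65847) = I*√313102344725806665/65847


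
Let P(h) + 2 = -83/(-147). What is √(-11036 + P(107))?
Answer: I*√4867509/21 ≈ 105.06*I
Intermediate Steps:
P(h) = -211/147 (P(h) = -2 - 83/(-147) = -2 - 83*(-1/147) = -2 + 83/147 = -211/147)
√(-11036 + P(107)) = √(-11036 - 211/147) = √(-1622503/147) = I*√4867509/21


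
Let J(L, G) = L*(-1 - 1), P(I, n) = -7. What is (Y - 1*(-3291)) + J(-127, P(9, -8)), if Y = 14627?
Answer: 18172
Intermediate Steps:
J(L, G) = -2*L (J(L, G) = L*(-2) = -2*L)
(Y - 1*(-3291)) + J(-127, P(9, -8)) = (14627 - 1*(-3291)) - 2*(-127) = (14627 + 3291) + 254 = 17918 + 254 = 18172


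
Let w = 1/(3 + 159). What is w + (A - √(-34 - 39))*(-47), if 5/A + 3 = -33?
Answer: 2117/324 + 47*I*√73 ≈ 6.534 + 401.57*I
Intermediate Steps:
A = -5/36 (A = 5/(-3 - 33) = 5/(-36) = 5*(-1/36) = -5/36 ≈ -0.13889)
w = 1/162 ≈ 0.0061728
w + (A - √(-34 - 39))*(-47) = 1/162 + (-5/36 - √(-34 - 39))*(-47) = 1/162 + (-5/36 - √(-73))*(-47) = 1/162 + (-5/36 - I*√73)*(-47) = 1/162 + (235/36 + 47*I*√73) = 2117/324 + 47*I*√73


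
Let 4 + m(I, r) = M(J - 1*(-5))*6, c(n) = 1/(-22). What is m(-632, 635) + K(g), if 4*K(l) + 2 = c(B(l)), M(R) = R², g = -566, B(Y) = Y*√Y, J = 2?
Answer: 25475/88 ≈ 289.49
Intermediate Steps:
B(Y) = Y^(3/2)
c(n) = -1/22
K(l) = -45/88 (K(l) = -½ + (¼)*(-1/22) = -½ - 1/88 = -45/88)
m(I, r) = 290 (m(I, r) = -4 + (2 - 1*(-5))²*6 = -4 + (2 + 5)²*6 = -4 + 7²*6 = -4 + 49*6 = -4 + 294 = 290)
m(-632, 635) + K(g) = 290 - 45/88 = 25475/88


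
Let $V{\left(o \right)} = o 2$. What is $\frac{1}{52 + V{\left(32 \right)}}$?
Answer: $\frac{1}{116} \approx 0.0086207$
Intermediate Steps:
$V{\left(o \right)} = 2 o$
$\frac{1}{52 + V{\left(32 \right)}} = \frac{1}{52 + 2 \cdot 32} = \frac{1}{52 + 64} = \frac{1}{116}$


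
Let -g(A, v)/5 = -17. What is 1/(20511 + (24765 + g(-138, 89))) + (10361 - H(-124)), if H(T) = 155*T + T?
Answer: 1347448506/45361 ≈ 29705.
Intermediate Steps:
g(A, v) = 85 (g(A, v) = -5*(-17) = 85)
H(T) = 156*T
1/(20511 + (24765 + g(-138, 89))) + (10361 - H(-124)) = 1/(20511 + (24765 + 85)) + (10361 - 156*(-124)) = 1/(20511 + 24850) + (10361 - 1*(-19344)) = 1/45361 + (10361 + 19344) = 1/45361 + 29705 = 1347448506/45361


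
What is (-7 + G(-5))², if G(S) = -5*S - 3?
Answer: 225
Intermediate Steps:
G(S) = -3 - 5*S
(-7 + G(-5))² = (-7 + (-3 - 5*(-5)))² = (-7 + (-3 + 25))² = (-7 + 22)² = 15² = 225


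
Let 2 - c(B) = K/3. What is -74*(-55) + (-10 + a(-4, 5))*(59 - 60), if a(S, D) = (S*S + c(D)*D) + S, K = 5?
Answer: 12199/3 ≈ 4066.3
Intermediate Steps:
c(B) = 1/3 (c(B) = 2 - 5/3 = 1/3)
a(S, D) = S + S**2 + D/3 (a(S, D) = (S*S + D/3) + S = (S**2 + D/3) + S = S + S**2 + D/3)
-74*(-55) + (-10 + a(-4, 5))*(59 - 60) = -74*(-55) + (-10 + (-4 + (-4)**2 + (1/3)*5))*(59 - 60) = 4070 + (-10 + (-4 + 16 + 5/3))*(-1) = 4070 + (-10 + 41/3)*(-1) = 4070 + (11/3)*(-1) = 4070 - 11/3 = 12199/3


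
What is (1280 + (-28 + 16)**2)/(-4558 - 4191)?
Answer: -1424/8749 ≈ -0.16276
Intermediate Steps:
(1280 + (-28 + 16)**2)/(-4558 - 4191) = (1280 + (-12)**2)/(-8749) = (1280 + 144)*(-1/8749) = 1424*(-1/8749) = -1424/8749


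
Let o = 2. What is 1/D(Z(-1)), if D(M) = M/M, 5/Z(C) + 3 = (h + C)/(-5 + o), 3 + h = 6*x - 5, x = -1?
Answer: 1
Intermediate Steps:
h = -14 (h = -3 + (6*(-1) - 5) = -3 + (-6 - 5) = -3 - 11 = -14)
Z(C) = 5/(5/3 - C/3) (Z(C) = 5/(-3 + (-14 + C)/(-5 + 2)) = 5/(-3 + (-14 + C)/(-3)) = 5/(-3 + (-14 + C)*(-⅓)) = 5/(-3 + (14/3 - C/3)) = 5/(5/3 - C/3))
D(M) = 1
1/D(Z(-1)) = 1/1 = 1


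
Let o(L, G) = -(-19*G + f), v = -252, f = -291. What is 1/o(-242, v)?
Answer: -1/4497 ≈ -0.00022237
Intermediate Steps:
o(L, G) = 291 + 19*G (o(L, G) = -(-19*G - 291) = -(-291 - 19*G) = 291 + 19*G)
1/o(-242, v) = 1/(291 + 19*(-252)) = 1/(291 - 4788) = 1/(-4497) = -1/4497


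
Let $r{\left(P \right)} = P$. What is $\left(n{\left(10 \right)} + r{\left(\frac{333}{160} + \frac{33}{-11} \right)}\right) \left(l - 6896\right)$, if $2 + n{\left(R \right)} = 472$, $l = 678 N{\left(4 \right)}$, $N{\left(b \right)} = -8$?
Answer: $-5779081$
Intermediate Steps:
$l = -5424$ ($l = 678 \left(-8\right) = -5424$)
$n{\left(R \right)} = 470$ ($n{\left(R \right)} = -2 + 472 = 470$)
$\left(n{\left(10 \right)} + r{\left(\frac{333}{160} + \frac{33}{-11} \right)}\right) \left(l - 6896\right) = \left(470 + \left(\frac{333}{160} + \frac{33}{-11}\right)\right) \left(-5424 - 6896\right) = \left(470 + \left(333 \cdot \frac{1}{160} + 33 \left(- \frac{1}{11}\right)\right)\right) \left(-12320\right) = \left(470 + \left(\frac{333}{160} - 3\right)\right) \left(-12320\right) = \left(470 - \frac{147}{160}\right) \left(-12320\right) = \frac{75053}{160} \left(-12320\right) = -5779081$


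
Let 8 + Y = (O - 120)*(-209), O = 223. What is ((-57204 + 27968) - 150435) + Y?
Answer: -201206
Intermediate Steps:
Y = -21535 (Y = -8 + (223 - 120)*(-209) = -8 + 103*(-209) = -8 - 21527 = -21535)
((-57204 + 27968) - 150435) + Y = ((-57204 + 27968) - 150435) - 21535 = (-29236 - 150435) - 21535 = -179671 - 21535 = -201206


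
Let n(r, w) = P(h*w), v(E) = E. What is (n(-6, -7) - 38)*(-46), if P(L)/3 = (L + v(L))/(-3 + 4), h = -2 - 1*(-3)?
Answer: 3680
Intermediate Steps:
h = 1 (h = -2 + 3 = 1)
P(L) = 6*L (P(L) = 3*((L + L)/(-3 + 4)) = 3*((2*L)/1) = 3*((2*L)*1) = 3*(2*L) = 6*L)
n(r, w) = 6*w (n(r, w) = 6*(1*w) = 6*w)
(n(-6, -7) - 38)*(-46) = (6*(-7) - 38)*(-46) = (-42 - 38)*(-46) = -80*(-46) = 3680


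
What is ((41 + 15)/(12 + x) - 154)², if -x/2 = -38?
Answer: 2845969/121 ≈ 23520.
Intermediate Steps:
x = 76 (x = -2*(-38) = 76)
((41 + 15)/(12 + x) - 154)² = ((41 + 15)/(12 + 76) - 154)² = (56/88 - 154)² = (56*(1/88) - 154)² = (7/11 - 154)² = (-1687/11)² = 2845969/121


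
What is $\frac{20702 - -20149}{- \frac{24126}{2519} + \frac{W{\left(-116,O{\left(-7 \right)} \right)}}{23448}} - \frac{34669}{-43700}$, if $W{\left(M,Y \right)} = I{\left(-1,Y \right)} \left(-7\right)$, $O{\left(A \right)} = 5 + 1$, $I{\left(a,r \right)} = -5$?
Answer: $- \frac{105423475161861073}{24717518967100} \approx -4265.1$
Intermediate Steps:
$O{\left(A \right)} = 6$
$W{\left(M,Y \right)} = 35$ ($W{\left(M,Y \right)} = \left(-5\right) \left(-7\right) = 35$)
$\frac{20702 - -20149}{- \frac{24126}{2519} + \frac{W{\left(-116,O{\left(-7 \right)} \right)}}{23448}} - \frac{34669}{-43700} = \frac{20702 - -20149}{- \frac{24126}{2519} + \frac{35}{23448}} - \frac{34669}{-43700} = \frac{20702 + 20149}{\left(-24126\right) \frac{1}{2519} + 35 \cdot \frac{1}{23448}} - - \frac{34669}{43700} = \frac{40851}{- \frac{24126}{2519} + \frac{35}{23448}} + \frac{34669}{43700} = \frac{40851}{- \frac{565618283}{59065512}} + \frac{34669}{43700} = 40851 \left(- \frac{59065512}{565618283}\right) + \frac{34669}{43700} = - \frac{2412885230712}{565618283} + \frac{34669}{43700} = - \frac{105423475161861073}{24717518967100}$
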